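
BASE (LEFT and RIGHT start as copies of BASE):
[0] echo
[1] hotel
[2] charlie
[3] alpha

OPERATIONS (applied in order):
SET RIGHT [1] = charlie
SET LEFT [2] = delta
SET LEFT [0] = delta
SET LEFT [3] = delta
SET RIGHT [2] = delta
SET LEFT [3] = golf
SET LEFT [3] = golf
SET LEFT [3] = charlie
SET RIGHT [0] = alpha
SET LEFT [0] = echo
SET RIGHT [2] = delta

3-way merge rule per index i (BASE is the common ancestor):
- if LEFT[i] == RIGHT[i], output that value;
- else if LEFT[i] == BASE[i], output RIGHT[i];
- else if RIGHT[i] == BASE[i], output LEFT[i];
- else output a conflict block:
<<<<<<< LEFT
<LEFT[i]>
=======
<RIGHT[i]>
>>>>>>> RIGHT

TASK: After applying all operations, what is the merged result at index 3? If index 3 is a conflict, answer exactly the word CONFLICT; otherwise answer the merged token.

Final LEFT:  [echo, hotel, delta, charlie]
Final RIGHT: [alpha, charlie, delta, alpha]
i=0: L=echo=BASE, R=alpha -> take RIGHT -> alpha
i=1: L=hotel=BASE, R=charlie -> take RIGHT -> charlie
i=2: L=delta R=delta -> agree -> delta
i=3: L=charlie, R=alpha=BASE -> take LEFT -> charlie
Index 3 -> charlie

Answer: charlie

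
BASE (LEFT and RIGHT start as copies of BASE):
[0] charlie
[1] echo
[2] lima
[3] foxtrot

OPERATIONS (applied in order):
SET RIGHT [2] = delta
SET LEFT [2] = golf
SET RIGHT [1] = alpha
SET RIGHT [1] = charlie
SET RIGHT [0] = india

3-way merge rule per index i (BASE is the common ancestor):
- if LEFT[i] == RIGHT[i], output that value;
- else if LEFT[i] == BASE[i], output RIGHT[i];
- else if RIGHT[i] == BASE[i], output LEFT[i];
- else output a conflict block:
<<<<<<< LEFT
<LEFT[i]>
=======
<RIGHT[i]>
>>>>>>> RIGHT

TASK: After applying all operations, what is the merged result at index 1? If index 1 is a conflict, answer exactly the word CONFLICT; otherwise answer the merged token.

Answer: charlie

Derivation:
Final LEFT:  [charlie, echo, golf, foxtrot]
Final RIGHT: [india, charlie, delta, foxtrot]
i=0: L=charlie=BASE, R=india -> take RIGHT -> india
i=1: L=echo=BASE, R=charlie -> take RIGHT -> charlie
i=2: BASE=lima L=golf R=delta all differ -> CONFLICT
i=3: L=foxtrot R=foxtrot -> agree -> foxtrot
Index 1 -> charlie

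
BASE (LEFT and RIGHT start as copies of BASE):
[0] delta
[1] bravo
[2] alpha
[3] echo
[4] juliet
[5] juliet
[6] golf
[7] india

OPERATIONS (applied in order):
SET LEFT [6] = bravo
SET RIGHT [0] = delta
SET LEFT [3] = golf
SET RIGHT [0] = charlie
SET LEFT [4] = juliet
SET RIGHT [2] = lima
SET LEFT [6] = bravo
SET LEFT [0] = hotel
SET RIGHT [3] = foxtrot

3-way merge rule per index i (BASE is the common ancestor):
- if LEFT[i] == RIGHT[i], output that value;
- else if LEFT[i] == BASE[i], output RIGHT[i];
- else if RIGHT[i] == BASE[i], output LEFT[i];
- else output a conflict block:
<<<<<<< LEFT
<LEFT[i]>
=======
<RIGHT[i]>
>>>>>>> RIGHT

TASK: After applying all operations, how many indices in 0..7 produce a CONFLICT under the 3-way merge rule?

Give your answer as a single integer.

Final LEFT:  [hotel, bravo, alpha, golf, juliet, juliet, bravo, india]
Final RIGHT: [charlie, bravo, lima, foxtrot, juliet, juliet, golf, india]
i=0: BASE=delta L=hotel R=charlie all differ -> CONFLICT
i=1: L=bravo R=bravo -> agree -> bravo
i=2: L=alpha=BASE, R=lima -> take RIGHT -> lima
i=3: BASE=echo L=golf R=foxtrot all differ -> CONFLICT
i=4: L=juliet R=juliet -> agree -> juliet
i=5: L=juliet R=juliet -> agree -> juliet
i=6: L=bravo, R=golf=BASE -> take LEFT -> bravo
i=7: L=india R=india -> agree -> india
Conflict count: 2

Answer: 2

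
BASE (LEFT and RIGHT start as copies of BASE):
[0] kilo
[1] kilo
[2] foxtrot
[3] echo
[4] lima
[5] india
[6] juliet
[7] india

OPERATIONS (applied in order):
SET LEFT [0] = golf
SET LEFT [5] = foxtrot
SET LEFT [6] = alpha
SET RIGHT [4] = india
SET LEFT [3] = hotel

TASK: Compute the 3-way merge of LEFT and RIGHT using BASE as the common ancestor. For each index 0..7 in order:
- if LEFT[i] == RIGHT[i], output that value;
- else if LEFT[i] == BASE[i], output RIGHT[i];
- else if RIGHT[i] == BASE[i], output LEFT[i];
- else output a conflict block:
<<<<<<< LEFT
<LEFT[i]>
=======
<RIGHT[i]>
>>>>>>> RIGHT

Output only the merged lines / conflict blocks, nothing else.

Answer: golf
kilo
foxtrot
hotel
india
foxtrot
alpha
india

Derivation:
Final LEFT:  [golf, kilo, foxtrot, hotel, lima, foxtrot, alpha, india]
Final RIGHT: [kilo, kilo, foxtrot, echo, india, india, juliet, india]
i=0: L=golf, R=kilo=BASE -> take LEFT -> golf
i=1: L=kilo R=kilo -> agree -> kilo
i=2: L=foxtrot R=foxtrot -> agree -> foxtrot
i=3: L=hotel, R=echo=BASE -> take LEFT -> hotel
i=4: L=lima=BASE, R=india -> take RIGHT -> india
i=5: L=foxtrot, R=india=BASE -> take LEFT -> foxtrot
i=6: L=alpha, R=juliet=BASE -> take LEFT -> alpha
i=7: L=india R=india -> agree -> india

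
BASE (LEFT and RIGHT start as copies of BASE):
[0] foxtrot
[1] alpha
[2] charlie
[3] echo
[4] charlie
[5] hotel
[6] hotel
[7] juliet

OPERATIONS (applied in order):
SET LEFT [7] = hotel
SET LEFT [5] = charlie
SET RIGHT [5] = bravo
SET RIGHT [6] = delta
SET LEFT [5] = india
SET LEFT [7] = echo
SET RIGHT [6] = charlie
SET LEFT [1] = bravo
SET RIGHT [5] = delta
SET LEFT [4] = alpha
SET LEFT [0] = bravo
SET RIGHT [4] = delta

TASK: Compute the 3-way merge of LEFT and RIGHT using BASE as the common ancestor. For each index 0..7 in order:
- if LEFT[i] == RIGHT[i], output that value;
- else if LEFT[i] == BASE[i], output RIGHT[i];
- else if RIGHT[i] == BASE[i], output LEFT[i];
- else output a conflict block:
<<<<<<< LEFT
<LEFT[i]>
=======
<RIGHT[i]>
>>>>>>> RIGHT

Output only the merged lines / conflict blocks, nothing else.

Final LEFT:  [bravo, bravo, charlie, echo, alpha, india, hotel, echo]
Final RIGHT: [foxtrot, alpha, charlie, echo, delta, delta, charlie, juliet]
i=0: L=bravo, R=foxtrot=BASE -> take LEFT -> bravo
i=1: L=bravo, R=alpha=BASE -> take LEFT -> bravo
i=2: L=charlie R=charlie -> agree -> charlie
i=3: L=echo R=echo -> agree -> echo
i=4: BASE=charlie L=alpha R=delta all differ -> CONFLICT
i=5: BASE=hotel L=india R=delta all differ -> CONFLICT
i=6: L=hotel=BASE, R=charlie -> take RIGHT -> charlie
i=7: L=echo, R=juliet=BASE -> take LEFT -> echo

Answer: bravo
bravo
charlie
echo
<<<<<<< LEFT
alpha
=======
delta
>>>>>>> RIGHT
<<<<<<< LEFT
india
=======
delta
>>>>>>> RIGHT
charlie
echo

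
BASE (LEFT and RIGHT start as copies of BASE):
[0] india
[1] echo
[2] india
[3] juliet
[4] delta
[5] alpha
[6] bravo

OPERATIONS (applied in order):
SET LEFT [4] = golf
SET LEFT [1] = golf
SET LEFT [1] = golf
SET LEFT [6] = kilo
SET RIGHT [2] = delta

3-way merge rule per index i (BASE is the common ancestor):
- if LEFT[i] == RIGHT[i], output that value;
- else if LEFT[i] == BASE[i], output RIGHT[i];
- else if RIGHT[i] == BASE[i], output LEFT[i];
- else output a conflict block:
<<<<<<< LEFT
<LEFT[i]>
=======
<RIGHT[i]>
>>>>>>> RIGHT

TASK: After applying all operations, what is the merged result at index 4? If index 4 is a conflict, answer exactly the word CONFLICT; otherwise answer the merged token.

Answer: golf

Derivation:
Final LEFT:  [india, golf, india, juliet, golf, alpha, kilo]
Final RIGHT: [india, echo, delta, juliet, delta, alpha, bravo]
i=0: L=india R=india -> agree -> india
i=1: L=golf, R=echo=BASE -> take LEFT -> golf
i=2: L=india=BASE, R=delta -> take RIGHT -> delta
i=3: L=juliet R=juliet -> agree -> juliet
i=4: L=golf, R=delta=BASE -> take LEFT -> golf
i=5: L=alpha R=alpha -> agree -> alpha
i=6: L=kilo, R=bravo=BASE -> take LEFT -> kilo
Index 4 -> golf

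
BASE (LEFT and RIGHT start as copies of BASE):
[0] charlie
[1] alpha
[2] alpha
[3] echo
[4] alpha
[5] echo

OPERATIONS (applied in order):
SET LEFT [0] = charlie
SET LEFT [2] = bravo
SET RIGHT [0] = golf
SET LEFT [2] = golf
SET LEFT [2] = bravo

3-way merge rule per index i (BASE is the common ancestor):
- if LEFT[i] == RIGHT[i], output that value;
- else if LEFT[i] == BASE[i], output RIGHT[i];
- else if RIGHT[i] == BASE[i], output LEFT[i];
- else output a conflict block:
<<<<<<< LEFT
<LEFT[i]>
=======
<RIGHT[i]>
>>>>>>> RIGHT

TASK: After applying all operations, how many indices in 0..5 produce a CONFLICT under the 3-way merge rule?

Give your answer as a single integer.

Final LEFT:  [charlie, alpha, bravo, echo, alpha, echo]
Final RIGHT: [golf, alpha, alpha, echo, alpha, echo]
i=0: L=charlie=BASE, R=golf -> take RIGHT -> golf
i=1: L=alpha R=alpha -> agree -> alpha
i=2: L=bravo, R=alpha=BASE -> take LEFT -> bravo
i=3: L=echo R=echo -> agree -> echo
i=4: L=alpha R=alpha -> agree -> alpha
i=5: L=echo R=echo -> agree -> echo
Conflict count: 0

Answer: 0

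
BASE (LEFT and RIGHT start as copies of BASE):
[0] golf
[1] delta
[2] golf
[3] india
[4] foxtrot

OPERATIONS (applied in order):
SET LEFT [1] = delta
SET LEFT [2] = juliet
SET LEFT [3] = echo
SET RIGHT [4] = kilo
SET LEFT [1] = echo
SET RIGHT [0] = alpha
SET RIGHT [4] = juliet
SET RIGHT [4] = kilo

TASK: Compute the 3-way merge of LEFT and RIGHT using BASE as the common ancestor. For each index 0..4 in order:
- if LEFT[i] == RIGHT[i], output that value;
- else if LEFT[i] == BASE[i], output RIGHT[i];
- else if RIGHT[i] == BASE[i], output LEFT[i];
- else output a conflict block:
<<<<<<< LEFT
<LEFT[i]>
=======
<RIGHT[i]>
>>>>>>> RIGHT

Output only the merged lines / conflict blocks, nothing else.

Final LEFT:  [golf, echo, juliet, echo, foxtrot]
Final RIGHT: [alpha, delta, golf, india, kilo]
i=0: L=golf=BASE, R=alpha -> take RIGHT -> alpha
i=1: L=echo, R=delta=BASE -> take LEFT -> echo
i=2: L=juliet, R=golf=BASE -> take LEFT -> juliet
i=3: L=echo, R=india=BASE -> take LEFT -> echo
i=4: L=foxtrot=BASE, R=kilo -> take RIGHT -> kilo

Answer: alpha
echo
juliet
echo
kilo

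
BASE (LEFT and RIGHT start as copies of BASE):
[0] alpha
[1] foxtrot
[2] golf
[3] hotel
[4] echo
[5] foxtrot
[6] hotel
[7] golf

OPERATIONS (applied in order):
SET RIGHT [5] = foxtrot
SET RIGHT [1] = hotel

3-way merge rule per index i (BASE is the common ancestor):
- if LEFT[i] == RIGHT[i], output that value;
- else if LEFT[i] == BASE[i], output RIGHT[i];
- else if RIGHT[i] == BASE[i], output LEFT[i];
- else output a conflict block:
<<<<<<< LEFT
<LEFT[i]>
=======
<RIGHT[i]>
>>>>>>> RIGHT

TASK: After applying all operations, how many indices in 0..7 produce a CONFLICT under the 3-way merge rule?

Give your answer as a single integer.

Answer: 0

Derivation:
Final LEFT:  [alpha, foxtrot, golf, hotel, echo, foxtrot, hotel, golf]
Final RIGHT: [alpha, hotel, golf, hotel, echo, foxtrot, hotel, golf]
i=0: L=alpha R=alpha -> agree -> alpha
i=1: L=foxtrot=BASE, R=hotel -> take RIGHT -> hotel
i=2: L=golf R=golf -> agree -> golf
i=3: L=hotel R=hotel -> agree -> hotel
i=4: L=echo R=echo -> agree -> echo
i=5: L=foxtrot R=foxtrot -> agree -> foxtrot
i=6: L=hotel R=hotel -> agree -> hotel
i=7: L=golf R=golf -> agree -> golf
Conflict count: 0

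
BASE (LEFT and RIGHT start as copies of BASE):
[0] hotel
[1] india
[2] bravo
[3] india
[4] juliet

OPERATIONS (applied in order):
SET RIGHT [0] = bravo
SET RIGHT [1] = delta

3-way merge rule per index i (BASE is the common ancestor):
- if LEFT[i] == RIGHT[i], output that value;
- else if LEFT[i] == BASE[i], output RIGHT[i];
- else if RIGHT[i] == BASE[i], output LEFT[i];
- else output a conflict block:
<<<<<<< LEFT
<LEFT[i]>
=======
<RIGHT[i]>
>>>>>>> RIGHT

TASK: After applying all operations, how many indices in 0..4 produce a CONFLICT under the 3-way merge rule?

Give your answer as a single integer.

Answer: 0

Derivation:
Final LEFT:  [hotel, india, bravo, india, juliet]
Final RIGHT: [bravo, delta, bravo, india, juliet]
i=0: L=hotel=BASE, R=bravo -> take RIGHT -> bravo
i=1: L=india=BASE, R=delta -> take RIGHT -> delta
i=2: L=bravo R=bravo -> agree -> bravo
i=3: L=india R=india -> agree -> india
i=4: L=juliet R=juliet -> agree -> juliet
Conflict count: 0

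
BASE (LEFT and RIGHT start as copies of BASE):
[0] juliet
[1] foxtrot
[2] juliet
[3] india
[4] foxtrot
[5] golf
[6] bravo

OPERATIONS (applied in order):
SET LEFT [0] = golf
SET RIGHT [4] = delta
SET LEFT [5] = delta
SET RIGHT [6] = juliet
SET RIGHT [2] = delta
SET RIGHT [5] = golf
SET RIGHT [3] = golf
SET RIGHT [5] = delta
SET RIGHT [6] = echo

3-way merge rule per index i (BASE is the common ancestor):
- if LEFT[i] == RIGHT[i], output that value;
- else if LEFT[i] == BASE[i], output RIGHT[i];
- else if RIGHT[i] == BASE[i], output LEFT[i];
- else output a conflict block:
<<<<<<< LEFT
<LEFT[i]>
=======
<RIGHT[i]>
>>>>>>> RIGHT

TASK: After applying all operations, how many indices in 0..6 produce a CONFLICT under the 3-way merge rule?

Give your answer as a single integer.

Final LEFT:  [golf, foxtrot, juliet, india, foxtrot, delta, bravo]
Final RIGHT: [juliet, foxtrot, delta, golf, delta, delta, echo]
i=0: L=golf, R=juliet=BASE -> take LEFT -> golf
i=1: L=foxtrot R=foxtrot -> agree -> foxtrot
i=2: L=juliet=BASE, R=delta -> take RIGHT -> delta
i=3: L=india=BASE, R=golf -> take RIGHT -> golf
i=4: L=foxtrot=BASE, R=delta -> take RIGHT -> delta
i=5: L=delta R=delta -> agree -> delta
i=6: L=bravo=BASE, R=echo -> take RIGHT -> echo
Conflict count: 0

Answer: 0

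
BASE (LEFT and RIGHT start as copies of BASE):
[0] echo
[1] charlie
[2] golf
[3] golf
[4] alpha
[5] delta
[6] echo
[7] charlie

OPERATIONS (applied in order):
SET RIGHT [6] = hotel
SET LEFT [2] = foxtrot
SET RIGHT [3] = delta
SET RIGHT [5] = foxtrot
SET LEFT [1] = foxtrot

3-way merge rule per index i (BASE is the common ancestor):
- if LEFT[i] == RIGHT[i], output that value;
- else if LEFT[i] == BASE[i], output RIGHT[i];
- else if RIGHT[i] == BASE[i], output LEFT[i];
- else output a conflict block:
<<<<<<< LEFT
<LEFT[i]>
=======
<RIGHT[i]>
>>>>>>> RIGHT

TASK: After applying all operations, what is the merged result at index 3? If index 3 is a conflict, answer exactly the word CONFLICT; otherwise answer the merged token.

Answer: delta

Derivation:
Final LEFT:  [echo, foxtrot, foxtrot, golf, alpha, delta, echo, charlie]
Final RIGHT: [echo, charlie, golf, delta, alpha, foxtrot, hotel, charlie]
i=0: L=echo R=echo -> agree -> echo
i=1: L=foxtrot, R=charlie=BASE -> take LEFT -> foxtrot
i=2: L=foxtrot, R=golf=BASE -> take LEFT -> foxtrot
i=3: L=golf=BASE, R=delta -> take RIGHT -> delta
i=4: L=alpha R=alpha -> agree -> alpha
i=5: L=delta=BASE, R=foxtrot -> take RIGHT -> foxtrot
i=6: L=echo=BASE, R=hotel -> take RIGHT -> hotel
i=7: L=charlie R=charlie -> agree -> charlie
Index 3 -> delta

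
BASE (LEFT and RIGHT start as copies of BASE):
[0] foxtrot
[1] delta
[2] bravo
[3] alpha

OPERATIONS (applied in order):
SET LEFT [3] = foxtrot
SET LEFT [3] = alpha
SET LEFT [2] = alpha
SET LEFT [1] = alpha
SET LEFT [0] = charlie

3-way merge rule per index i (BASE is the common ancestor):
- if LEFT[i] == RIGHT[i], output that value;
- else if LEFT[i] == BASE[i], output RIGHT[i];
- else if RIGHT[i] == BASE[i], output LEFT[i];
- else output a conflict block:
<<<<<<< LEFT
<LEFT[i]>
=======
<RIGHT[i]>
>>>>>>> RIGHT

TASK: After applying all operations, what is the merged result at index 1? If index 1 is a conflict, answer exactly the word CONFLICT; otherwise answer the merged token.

Final LEFT:  [charlie, alpha, alpha, alpha]
Final RIGHT: [foxtrot, delta, bravo, alpha]
i=0: L=charlie, R=foxtrot=BASE -> take LEFT -> charlie
i=1: L=alpha, R=delta=BASE -> take LEFT -> alpha
i=2: L=alpha, R=bravo=BASE -> take LEFT -> alpha
i=3: L=alpha R=alpha -> agree -> alpha
Index 1 -> alpha

Answer: alpha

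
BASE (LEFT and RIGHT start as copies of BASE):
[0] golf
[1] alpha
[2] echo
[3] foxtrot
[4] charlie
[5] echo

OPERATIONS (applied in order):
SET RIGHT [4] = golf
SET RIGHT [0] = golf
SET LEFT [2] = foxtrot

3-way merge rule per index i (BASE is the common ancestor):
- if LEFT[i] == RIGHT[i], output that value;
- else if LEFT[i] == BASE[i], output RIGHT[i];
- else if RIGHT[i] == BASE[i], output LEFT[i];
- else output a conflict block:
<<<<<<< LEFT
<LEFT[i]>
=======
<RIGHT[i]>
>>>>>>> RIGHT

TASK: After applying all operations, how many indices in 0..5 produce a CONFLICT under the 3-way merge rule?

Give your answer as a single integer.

Answer: 0

Derivation:
Final LEFT:  [golf, alpha, foxtrot, foxtrot, charlie, echo]
Final RIGHT: [golf, alpha, echo, foxtrot, golf, echo]
i=0: L=golf R=golf -> agree -> golf
i=1: L=alpha R=alpha -> agree -> alpha
i=2: L=foxtrot, R=echo=BASE -> take LEFT -> foxtrot
i=3: L=foxtrot R=foxtrot -> agree -> foxtrot
i=4: L=charlie=BASE, R=golf -> take RIGHT -> golf
i=5: L=echo R=echo -> agree -> echo
Conflict count: 0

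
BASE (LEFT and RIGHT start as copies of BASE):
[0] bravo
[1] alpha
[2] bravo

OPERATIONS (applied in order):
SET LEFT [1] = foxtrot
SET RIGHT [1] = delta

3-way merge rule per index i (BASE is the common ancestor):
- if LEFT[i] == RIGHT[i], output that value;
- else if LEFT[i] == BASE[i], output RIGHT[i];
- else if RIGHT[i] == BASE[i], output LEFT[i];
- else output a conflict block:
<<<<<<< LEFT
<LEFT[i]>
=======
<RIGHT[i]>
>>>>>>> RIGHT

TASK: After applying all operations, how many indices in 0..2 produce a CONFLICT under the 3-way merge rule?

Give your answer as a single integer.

Final LEFT:  [bravo, foxtrot, bravo]
Final RIGHT: [bravo, delta, bravo]
i=0: L=bravo R=bravo -> agree -> bravo
i=1: BASE=alpha L=foxtrot R=delta all differ -> CONFLICT
i=2: L=bravo R=bravo -> agree -> bravo
Conflict count: 1

Answer: 1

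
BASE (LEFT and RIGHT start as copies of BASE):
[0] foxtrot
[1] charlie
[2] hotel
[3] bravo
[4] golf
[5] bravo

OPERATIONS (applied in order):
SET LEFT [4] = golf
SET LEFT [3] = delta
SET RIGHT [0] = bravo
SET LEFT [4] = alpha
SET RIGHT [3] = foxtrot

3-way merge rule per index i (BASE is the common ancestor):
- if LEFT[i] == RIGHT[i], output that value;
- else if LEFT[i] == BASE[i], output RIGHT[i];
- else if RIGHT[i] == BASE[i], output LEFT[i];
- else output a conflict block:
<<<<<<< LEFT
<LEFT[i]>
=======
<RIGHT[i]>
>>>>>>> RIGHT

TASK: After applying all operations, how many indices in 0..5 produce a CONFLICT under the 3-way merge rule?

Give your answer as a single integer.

Final LEFT:  [foxtrot, charlie, hotel, delta, alpha, bravo]
Final RIGHT: [bravo, charlie, hotel, foxtrot, golf, bravo]
i=0: L=foxtrot=BASE, R=bravo -> take RIGHT -> bravo
i=1: L=charlie R=charlie -> agree -> charlie
i=2: L=hotel R=hotel -> agree -> hotel
i=3: BASE=bravo L=delta R=foxtrot all differ -> CONFLICT
i=4: L=alpha, R=golf=BASE -> take LEFT -> alpha
i=5: L=bravo R=bravo -> agree -> bravo
Conflict count: 1

Answer: 1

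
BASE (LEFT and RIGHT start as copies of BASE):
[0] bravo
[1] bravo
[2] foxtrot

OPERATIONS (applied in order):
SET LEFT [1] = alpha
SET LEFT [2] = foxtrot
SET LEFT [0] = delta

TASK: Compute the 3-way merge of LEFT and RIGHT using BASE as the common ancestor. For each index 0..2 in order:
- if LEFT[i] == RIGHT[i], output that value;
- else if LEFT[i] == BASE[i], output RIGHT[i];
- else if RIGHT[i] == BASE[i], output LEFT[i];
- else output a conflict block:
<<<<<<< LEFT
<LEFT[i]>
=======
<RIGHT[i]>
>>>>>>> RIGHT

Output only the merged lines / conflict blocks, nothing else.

Answer: delta
alpha
foxtrot

Derivation:
Final LEFT:  [delta, alpha, foxtrot]
Final RIGHT: [bravo, bravo, foxtrot]
i=0: L=delta, R=bravo=BASE -> take LEFT -> delta
i=1: L=alpha, R=bravo=BASE -> take LEFT -> alpha
i=2: L=foxtrot R=foxtrot -> agree -> foxtrot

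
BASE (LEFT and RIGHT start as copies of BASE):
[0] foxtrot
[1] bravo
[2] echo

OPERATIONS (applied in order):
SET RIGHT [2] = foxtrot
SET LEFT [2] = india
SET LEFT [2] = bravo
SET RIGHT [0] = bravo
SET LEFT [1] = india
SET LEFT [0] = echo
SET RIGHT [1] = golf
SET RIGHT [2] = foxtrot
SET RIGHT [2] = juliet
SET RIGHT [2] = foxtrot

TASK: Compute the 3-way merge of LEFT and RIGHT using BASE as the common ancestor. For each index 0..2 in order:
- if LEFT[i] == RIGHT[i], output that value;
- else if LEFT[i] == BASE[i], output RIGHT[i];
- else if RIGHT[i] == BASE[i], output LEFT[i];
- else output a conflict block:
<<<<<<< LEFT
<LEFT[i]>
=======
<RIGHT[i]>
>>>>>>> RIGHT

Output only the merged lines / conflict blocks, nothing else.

Final LEFT:  [echo, india, bravo]
Final RIGHT: [bravo, golf, foxtrot]
i=0: BASE=foxtrot L=echo R=bravo all differ -> CONFLICT
i=1: BASE=bravo L=india R=golf all differ -> CONFLICT
i=2: BASE=echo L=bravo R=foxtrot all differ -> CONFLICT

Answer: <<<<<<< LEFT
echo
=======
bravo
>>>>>>> RIGHT
<<<<<<< LEFT
india
=======
golf
>>>>>>> RIGHT
<<<<<<< LEFT
bravo
=======
foxtrot
>>>>>>> RIGHT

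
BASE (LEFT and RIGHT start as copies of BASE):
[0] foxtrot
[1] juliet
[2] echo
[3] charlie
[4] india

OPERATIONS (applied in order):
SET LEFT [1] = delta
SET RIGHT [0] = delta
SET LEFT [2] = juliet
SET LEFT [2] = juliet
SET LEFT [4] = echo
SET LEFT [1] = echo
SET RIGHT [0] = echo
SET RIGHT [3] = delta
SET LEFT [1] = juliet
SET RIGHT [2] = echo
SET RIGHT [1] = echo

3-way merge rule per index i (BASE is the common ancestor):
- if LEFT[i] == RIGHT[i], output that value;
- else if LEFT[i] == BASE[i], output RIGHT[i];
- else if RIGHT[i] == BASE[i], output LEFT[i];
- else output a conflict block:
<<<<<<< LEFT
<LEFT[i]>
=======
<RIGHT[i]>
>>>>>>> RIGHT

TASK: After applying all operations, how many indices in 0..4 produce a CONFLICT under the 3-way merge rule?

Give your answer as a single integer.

Final LEFT:  [foxtrot, juliet, juliet, charlie, echo]
Final RIGHT: [echo, echo, echo, delta, india]
i=0: L=foxtrot=BASE, R=echo -> take RIGHT -> echo
i=1: L=juliet=BASE, R=echo -> take RIGHT -> echo
i=2: L=juliet, R=echo=BASE -> take LEFT -> juliet
i=3: L=charlie=BASE, R=delta -> take RIGHT -> delta
i=4: L=echo, R=india=BASE -> take LEFT -> echo
Conflict count: 0

Answer: 0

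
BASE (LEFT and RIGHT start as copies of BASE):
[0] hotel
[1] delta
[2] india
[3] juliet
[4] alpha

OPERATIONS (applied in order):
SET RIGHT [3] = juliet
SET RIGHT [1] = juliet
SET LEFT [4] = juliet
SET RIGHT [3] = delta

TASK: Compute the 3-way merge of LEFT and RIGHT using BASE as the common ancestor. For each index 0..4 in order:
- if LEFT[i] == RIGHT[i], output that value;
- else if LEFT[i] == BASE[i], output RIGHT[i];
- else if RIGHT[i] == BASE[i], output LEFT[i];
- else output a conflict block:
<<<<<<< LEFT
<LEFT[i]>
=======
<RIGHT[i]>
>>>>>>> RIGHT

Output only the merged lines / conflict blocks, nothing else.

Final LEFT:  [hotel, delta, india, juliet, juliet]
Final RIGHT: [hotel, juliet, india, delta, alpha]
i=0: L=hotel R=hotel -> agree -> hotel
i=1: L=delta=BASE, R=juliet -> take RIGHT -> juliet
i=2: L=india R=india -> agree -> india
i=3: L=juliet=BASE, R=delta -> take RIGHT -> delta
i=4: L=juliet, R=alpha=BASE -> take LEFT -> juliet

Answer: hotel
juliet
india
delta
juliet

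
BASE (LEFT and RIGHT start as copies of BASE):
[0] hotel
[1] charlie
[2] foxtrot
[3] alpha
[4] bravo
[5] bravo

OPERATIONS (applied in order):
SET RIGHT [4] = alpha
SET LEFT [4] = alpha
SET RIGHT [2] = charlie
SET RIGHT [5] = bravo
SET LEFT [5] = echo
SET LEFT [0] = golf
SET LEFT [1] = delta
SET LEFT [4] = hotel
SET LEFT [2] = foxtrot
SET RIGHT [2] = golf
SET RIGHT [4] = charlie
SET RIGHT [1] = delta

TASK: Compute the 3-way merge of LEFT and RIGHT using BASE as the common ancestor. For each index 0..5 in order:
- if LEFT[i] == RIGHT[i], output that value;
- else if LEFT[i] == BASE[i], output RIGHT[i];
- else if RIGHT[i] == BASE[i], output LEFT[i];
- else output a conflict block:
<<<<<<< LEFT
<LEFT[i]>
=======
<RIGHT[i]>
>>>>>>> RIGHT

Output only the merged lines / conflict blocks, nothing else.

Answer: golf
delta
golf
alpha
<<<<<<< LEFT
hotel
=======
charlie
>>>>>>> RIGHT
echo

Derivation:
Final LEFT:  [golf, delta, foxtrot, alpha, hotel, echo]
Final RIGHT: [hotel, delta, golf, alpha, charlie, bravo]
i=0: L=golf, R=hotel=BASE -> take LEFT -> golf
i=1: L=delta R=delta -> agree -> delta
i=2: L=foxtrot=BASE, R=golf -> take RIGHT -> golf
i=3: L=alpha R=alpha -> agree -> alpha
i=4: BASE=bravo L=hotel R=charlie all differ -> CONFLICT
i=5: L=echo, R=bravo=BASE -> take LEFT -> echo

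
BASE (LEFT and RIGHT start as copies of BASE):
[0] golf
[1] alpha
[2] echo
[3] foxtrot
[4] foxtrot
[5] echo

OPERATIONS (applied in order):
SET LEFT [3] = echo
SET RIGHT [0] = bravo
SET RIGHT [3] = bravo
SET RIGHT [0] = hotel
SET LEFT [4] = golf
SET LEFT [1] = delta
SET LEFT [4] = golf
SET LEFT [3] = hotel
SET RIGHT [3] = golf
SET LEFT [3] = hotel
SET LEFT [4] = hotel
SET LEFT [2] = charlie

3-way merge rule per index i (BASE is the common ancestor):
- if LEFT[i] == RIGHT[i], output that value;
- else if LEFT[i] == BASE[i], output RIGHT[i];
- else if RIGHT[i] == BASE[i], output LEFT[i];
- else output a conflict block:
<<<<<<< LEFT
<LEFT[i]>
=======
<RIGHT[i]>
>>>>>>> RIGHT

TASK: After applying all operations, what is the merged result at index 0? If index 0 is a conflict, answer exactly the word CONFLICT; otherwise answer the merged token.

Final LEFT:  [golf, delta, charlie, hotel, hotel, echo]
Final RIGHT: [hotel, alpha, echo, golf, foxtrot, echo]
i=0: L=golf=BASE, R=hotel -> take RIGHT -> hotel
i=1: L=delta, R=alpha=BASE -> take LEFT -> delta
i=2: L=charlie, R=echo=BASE -> take LEFT -> charlie
i=3: BASE=foxtrot L=hotel R=golf all differ -> CONFLICT
i=4: L=hotel, R=foxtrot=BASE -> take LEFT -> hotel
i=5: L=echo R=echo -> agree -> echo
Index 0 -> hotel

Answer: hotel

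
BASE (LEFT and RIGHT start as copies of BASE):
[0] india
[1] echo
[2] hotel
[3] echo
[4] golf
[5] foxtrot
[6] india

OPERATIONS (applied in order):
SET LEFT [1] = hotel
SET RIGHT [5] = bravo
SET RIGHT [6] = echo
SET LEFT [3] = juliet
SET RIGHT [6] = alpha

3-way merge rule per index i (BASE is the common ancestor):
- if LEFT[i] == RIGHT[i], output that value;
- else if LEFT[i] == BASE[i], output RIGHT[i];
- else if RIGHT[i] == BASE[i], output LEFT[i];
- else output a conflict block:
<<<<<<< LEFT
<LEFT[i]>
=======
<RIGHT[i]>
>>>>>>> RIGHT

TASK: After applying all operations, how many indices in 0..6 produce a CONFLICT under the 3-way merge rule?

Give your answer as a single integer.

Final LEFT:  [india, hotel, hotel, juliet, golf, foxtrot, india]
Final RIGHT: [india, echo, hotel, echo, golf, bravo, alpha]
i=0: L=india R=india -> agree -> india
i=1: L=hotel, R=echo=BASE -> take LEFT -> hotel
i=2: L=hotel R=hotel -> agree -> hotel
i=3: L=juliet, R=echo=BASE -> take LEFT -> juliet
i=4: L=golf R=golf -> agree -> golf
i=5: L=foxtrot=BASE, R=bravo -> take RIGHT -> bravo
i=6: L=india=BASE, R=alpha -> take RIGHT -> alpha
Conflict count: 0

Answer: 0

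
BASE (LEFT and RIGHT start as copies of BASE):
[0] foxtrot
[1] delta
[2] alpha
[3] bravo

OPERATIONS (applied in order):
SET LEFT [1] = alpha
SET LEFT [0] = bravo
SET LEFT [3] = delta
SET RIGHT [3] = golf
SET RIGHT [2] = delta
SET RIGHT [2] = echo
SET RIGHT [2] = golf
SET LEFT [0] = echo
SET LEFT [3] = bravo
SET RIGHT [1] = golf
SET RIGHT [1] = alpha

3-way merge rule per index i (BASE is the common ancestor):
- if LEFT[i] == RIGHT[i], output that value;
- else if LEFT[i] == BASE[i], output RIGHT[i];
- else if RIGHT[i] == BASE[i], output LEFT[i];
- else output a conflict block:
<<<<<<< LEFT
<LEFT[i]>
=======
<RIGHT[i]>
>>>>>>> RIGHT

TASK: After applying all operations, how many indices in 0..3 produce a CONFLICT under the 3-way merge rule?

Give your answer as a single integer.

Answer: 0

Derivation:
Final LEFT:  [echo, alpha, alpha, bravo]
Final RIGHT: [foxtrot, alpha, golf, golf]
i=0: L=echo, R=foxtrot=BASE -> take LEFT -> echo
i=1: L=alpha R=alpha -> agree -> alpha
i=2: L=alpha=BASE, R=golf -> take RIGHT -> golf
i=3: L=bravo=BASE, R=golf -> take RIGHT -> golf
Conflict count: 0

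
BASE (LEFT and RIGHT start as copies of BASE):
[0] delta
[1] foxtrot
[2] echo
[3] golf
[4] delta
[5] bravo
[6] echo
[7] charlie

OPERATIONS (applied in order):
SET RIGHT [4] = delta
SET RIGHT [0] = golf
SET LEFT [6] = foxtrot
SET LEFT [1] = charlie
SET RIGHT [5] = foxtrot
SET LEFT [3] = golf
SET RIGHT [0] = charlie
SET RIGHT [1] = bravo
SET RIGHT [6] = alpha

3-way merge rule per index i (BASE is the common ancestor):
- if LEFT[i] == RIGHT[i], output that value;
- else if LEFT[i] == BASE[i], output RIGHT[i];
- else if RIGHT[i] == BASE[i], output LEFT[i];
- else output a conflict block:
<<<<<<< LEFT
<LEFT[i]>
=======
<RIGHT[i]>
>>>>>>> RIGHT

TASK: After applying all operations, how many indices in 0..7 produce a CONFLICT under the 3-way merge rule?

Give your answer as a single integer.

Answer: 2

Derivation:
Final LEFT:  [delta, charlie, echo, golf, delta, bravo, foxtrot, charlie]
Final RIGHT: [charlie, bravo, echo, golf, delta, foxtrot, alpha, charlie]
i=0: L=delta=BASE, R=charlie -> take RIGHT -> charlie
i=1: BASE=foxtrot L=charlie R=bravo all differ -> CONFLICT
i=2: L=echo R=echo -> agree -> echo
i=3: L=golf R=golf -> agree -> golf
i=4: L=delta R=delta -> agree -> delta
i=5: L=bravo=BASE, R=foxtrot -> take RIGHT -> foxtrot
i=6: BASE=echo L=foxtrot R=alpha all differ -> CONFLICT
i=7: L=charlie R=charlie -> agree -> charlie
Conflict count: 2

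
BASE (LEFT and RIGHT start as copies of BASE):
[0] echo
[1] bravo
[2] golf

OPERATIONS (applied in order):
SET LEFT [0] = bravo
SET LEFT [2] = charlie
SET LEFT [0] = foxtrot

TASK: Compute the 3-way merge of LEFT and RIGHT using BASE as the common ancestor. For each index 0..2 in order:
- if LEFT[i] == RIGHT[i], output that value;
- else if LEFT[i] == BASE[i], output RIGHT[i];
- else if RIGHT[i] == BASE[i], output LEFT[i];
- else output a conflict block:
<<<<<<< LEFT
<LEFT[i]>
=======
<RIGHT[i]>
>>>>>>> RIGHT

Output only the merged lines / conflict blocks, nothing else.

Final LEFT:  [foxtrot, bravo, charlie]
Final RIGHT: [echo, bravo, golf]
i=0: L=foxtrot, R=echo=BASE -> take LEFT -> foxtrot
i=1: L=bravo R=bravo -> agree -> bravo
i=2: L=charlie, R=golf=BASE -> take LEFT -> charlie

Answer: foxtrot
bravo
charlie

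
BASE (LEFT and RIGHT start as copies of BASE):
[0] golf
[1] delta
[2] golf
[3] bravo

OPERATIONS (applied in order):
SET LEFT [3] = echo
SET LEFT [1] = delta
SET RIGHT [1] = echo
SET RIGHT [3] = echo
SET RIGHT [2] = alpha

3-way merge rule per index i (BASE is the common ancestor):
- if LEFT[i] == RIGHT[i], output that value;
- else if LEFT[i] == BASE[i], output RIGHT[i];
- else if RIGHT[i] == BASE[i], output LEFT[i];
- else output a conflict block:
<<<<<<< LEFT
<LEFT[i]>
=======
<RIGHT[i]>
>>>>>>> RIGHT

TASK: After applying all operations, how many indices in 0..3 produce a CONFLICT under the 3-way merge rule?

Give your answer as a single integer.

Answer: 0

Derivation:
Final LEFT:  [golf, delta, golf, echo]
Final RIGHT: [golf, echo, alpha, echo]
i=0: L=golf R=golf -> agree -> golf
i=1: L=delta=BASE, R=echo -> take RIGHT -> echo
i=2: L=golf=BASE, R=alpha -> take RIGHT -> alpha
i=3: L=echo R=echo -> agree -> echo
Conflict count: 0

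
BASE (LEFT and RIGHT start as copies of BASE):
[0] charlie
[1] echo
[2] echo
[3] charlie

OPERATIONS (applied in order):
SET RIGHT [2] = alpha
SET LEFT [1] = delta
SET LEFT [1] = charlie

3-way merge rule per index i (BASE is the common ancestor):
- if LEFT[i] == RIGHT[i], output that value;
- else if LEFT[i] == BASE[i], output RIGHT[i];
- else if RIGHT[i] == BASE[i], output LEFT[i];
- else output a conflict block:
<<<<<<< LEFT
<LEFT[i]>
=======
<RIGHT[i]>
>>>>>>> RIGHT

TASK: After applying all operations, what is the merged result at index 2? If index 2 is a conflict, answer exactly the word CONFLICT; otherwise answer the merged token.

Final LEFT:  [charlie, charlie, echo, charlie]
Final RIGHT: [charlie, echo, alpha, charlie]
i=0: L=charlie R=charlie -> agree -> charlie
i=1: L=charlie, R=echo=BASE -> take LEFT -> charlie
i=2: L=echo=BASE, R=alpha -> take RIGHT -> alpha
i=3: L=charlie R=charlie -> agree -> charlie
Index 2 -> alpha

Answer: alpha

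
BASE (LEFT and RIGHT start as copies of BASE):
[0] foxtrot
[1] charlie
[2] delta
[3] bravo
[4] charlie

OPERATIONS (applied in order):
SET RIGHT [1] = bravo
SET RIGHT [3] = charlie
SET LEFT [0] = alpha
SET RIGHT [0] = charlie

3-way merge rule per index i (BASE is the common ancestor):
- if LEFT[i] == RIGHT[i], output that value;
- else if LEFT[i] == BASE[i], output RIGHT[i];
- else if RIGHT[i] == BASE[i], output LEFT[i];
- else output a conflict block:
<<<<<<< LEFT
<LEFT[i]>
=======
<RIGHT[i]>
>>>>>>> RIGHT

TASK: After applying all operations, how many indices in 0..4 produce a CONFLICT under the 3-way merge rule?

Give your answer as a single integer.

Answer: 1

Derivation:
Final LEFT:  [alpha, charlie, delta, bravo, charlie]
Final RIGHT: [charlie, bravo, delta, charlie, charlie]
i=0: BASE=foxtrot L=alpha R=charlie all differ -> CONFLICT
i=1: L=charlie=BASE, R=bravo -> take RIGHT -> bravo
i=2: L=delta R=delta -> agree -> delta
i=3: L=bravo=BASE, R=charlie -> take RIGHT -> charlie
i=4: L=charlie R=charlie -> agree -> charlie
Conflict count: 1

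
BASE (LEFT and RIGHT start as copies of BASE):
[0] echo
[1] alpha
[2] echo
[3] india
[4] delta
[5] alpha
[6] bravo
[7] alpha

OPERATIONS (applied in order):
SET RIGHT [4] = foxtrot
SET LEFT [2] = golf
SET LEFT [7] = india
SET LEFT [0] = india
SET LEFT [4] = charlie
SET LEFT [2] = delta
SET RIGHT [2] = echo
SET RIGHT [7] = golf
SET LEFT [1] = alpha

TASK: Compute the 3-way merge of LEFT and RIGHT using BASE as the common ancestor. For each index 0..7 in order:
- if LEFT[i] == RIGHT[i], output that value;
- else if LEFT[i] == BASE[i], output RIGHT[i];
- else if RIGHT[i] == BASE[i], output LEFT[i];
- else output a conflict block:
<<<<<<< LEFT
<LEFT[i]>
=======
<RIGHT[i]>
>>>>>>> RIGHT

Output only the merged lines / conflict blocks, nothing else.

Answer: india
alpha
delta
india
<<<<<<< LEFT
charlie
=======
foxtrot
>>>>>>> RIGHT
alpha
bravo
<<<<<<< LEFT
india
=======
golf
>>>>>>> RIGHT

Derivation:
Final LEFT:  [india, alpha, delta, india, charlie, alpha, bravo, india]
Final RIGHT: [echo, alpha, echo, india, foxtrot, alpha, bravo, golf]
i=0: L=india, R=echo=BASE -> take LEFT -> india
i=1: L=alpha R=alpha -> agree -> alpha
i=2: L=delta, R=echo=BASE -> take LEFT -> delta
i=3: L=india R=india -> agree -> india
i=4: BASE=delta L=charlie R=foxtrot all differ -> CONFLICT
i=5: L=alpha R=alpha -> agree -> alpha
i=6: L=bravo R=bravo -> agree -> bravo
i=7: BASE=alpha L=india R=golf all differ -> CONFLICT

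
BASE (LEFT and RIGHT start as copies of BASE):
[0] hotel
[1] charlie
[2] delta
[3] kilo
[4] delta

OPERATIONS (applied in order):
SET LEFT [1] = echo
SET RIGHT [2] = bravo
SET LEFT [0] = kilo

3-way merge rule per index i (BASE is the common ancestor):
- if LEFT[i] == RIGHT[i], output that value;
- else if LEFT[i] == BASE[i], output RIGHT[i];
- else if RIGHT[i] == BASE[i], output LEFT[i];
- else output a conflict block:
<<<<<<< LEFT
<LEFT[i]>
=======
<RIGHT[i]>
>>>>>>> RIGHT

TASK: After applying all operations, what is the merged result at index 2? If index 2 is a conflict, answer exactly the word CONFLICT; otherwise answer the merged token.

Answer: bravo

Derivation:
Final LEFT:  [kilo, echo, delta, kilo, delta]
Final RIGHT: [hotel, charlie, bravo, kilo, delta]
i=0: L=kilo, R=hotel=BASE -> take LEFT -> kilo
i=1: L=echo, R=charlie=BASE -> take LEFT -> echo
i=2: L=delta=BASE, R=bravo -> take RIGHT -> bravo
i=3: L=kilo R=kilo -> agree -> kilo
i=4: L=delta R=delta -> agree -> delta
Index 2 -> bravo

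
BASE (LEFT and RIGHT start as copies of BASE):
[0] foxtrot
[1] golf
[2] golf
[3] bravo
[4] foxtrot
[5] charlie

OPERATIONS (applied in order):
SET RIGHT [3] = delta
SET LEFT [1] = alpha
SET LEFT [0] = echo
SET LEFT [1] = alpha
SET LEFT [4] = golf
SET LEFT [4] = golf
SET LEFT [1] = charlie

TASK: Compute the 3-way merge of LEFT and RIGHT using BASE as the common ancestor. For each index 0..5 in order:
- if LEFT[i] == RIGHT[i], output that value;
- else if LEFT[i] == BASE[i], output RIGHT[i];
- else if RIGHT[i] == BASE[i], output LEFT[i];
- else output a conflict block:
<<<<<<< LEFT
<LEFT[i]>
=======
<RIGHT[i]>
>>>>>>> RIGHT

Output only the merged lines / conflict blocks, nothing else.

Answer: echo
charlie
golf
delta
golf
charlie

Derivation:
Final LEFT:  [echo, charlie, golf, bravo, golf, charlie]
Final RIGHT: [foxtrot, golf, golf, delta, foxtrot, charlie]
i=0: L=echo, R=foxtrot=BASE -> take LEFT -> echo
i=1: L=charlie, R=golf=BASE -> take LEFT -> charlie
i=2: L=golf R=golf -> agree -> golf
i=3: L=bravo=BASE, R=delta -> take RIGHT -> delta
i=4: L=golf, R=foxtrot=BASE -> take LEFT -> golf
i=5: L=charlie R=charlie -> agree -> charlie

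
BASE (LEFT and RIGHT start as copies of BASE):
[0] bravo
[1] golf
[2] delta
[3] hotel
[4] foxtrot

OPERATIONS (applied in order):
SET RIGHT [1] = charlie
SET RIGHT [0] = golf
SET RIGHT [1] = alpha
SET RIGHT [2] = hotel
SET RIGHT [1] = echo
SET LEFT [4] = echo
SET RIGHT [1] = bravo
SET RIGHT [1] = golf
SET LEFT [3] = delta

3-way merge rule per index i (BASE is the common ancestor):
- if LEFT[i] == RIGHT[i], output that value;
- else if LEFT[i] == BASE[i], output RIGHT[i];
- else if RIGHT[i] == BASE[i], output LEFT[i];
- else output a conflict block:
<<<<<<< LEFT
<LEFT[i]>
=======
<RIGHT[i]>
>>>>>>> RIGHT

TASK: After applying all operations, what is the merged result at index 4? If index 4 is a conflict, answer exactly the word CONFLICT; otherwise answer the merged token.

Answer: echo

Derivation:
Final LEFT:  [bravo, golf, delta, delta, echo]
Final RIGHT: [golf, golf, hotel, hotel, foxtrot]
i=0: L=bravo=BASE, R=golf -> take RIGHT -> golf
i=1: L=golf R=golf -> agree -> golf
i=2: L=delta=BASE, R=hotel -> take RIGHT -> hotel
i=3: L=delta, R=hotel=BASE -> take LEFT -> delta
i=4: L=echo, R=foxtrot=BASE -> take LEFT -> echo
Index 4 -> echo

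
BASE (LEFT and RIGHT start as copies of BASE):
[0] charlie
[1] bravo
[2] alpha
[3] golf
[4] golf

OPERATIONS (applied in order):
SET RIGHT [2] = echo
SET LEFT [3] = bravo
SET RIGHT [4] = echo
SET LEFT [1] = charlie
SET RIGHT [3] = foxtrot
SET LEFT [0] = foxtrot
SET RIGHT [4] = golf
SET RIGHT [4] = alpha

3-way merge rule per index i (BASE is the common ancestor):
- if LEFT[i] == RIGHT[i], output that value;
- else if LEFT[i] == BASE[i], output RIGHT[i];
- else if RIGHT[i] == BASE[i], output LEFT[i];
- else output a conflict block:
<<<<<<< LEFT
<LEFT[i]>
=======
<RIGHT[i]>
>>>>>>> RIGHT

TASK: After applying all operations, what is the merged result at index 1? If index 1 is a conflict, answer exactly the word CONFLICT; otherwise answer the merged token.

Answer: charlie

Derivation:
Final LEFT:  [foxtrot, charlie, alpha, bravo, golf]
Final RIGHT: [charlie, bravo, echo, foxtrot, alpha]
i=0: L=foxtrot, R=charlie=BASE -> take LEFT -> foxtrot
i=1: L=charlie, R=bravo=BASE -> take LEFT -> charlie
i=2: L=alpha=BASE, R=echo -> take RIGHT -> echo
i=3: BASE=golf L=bravo R=foxtrot all differ -> CONFLICT
i=4: L=golf=BASE, R=alpha -> take RIGHT -> alpha
Index 1 -> charlie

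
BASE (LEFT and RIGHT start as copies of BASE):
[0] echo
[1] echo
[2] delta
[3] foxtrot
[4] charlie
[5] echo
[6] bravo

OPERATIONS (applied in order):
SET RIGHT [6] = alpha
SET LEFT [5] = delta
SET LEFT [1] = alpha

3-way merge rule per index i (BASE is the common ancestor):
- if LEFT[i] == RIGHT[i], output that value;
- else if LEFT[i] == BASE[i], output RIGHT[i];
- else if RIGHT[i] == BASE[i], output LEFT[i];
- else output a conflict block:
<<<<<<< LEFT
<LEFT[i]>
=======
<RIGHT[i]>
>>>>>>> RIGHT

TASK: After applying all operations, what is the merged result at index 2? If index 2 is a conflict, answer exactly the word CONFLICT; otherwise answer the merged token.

Answer: delta

Derivation:
Final LEFT:  [echo, alpha, delta, foxtrot, charlie, delta, bravo]
Final RIGHT: [echo, echo, delta, foxtrot, charlie, echo, alpha]
i=0: L=echo R=echo -> agree -> echo
i=1: L=alpha, R=echo=BASE -> take LEFT -> alpha
i=2: L=delta R=delta -> agree -> delta
i=3: L=foxtrot R=foxtrot -> agree -> foxtrot
i=4: L=charlie R=charlie -> agree -> charlie
i=5: L=delta, R=echo=BASE -> take LEFT -> delta
i=6: L=bravo=BASE, R=alpha -> take RIGHT -> alpha
Index 2 -> delta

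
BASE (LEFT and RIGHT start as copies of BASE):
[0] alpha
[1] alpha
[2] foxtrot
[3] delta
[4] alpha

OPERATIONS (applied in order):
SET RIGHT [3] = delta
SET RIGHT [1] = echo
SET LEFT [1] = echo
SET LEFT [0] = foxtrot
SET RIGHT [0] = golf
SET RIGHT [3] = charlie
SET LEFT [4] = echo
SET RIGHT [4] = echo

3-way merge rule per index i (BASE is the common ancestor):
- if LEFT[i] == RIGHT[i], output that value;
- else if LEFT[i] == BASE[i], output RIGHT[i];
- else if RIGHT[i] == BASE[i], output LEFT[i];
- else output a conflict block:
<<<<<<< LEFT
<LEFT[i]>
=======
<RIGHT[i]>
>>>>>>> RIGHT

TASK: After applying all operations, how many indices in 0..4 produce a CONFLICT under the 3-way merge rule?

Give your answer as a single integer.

Answer: 1

Derivation:
Final LEFT:  [foxtrot, echo, foxtrot, delta, echo]
Final RIGHT: [golf, echo, foxtrot, charlie, echo]
i=0: BASE=alpha L=foxtrot R=golf all differ -> CONFLICT
i=1: L=echo R=echo -> agree -> echo
i=2: L=foxtrot R=foxtrot -> agree -> foxtrot
i=3: L=delta=BASE, R=charlie -> take RIGHT -> charlie
i=4: L=echo R=echo -> agree -> echo
Conflict count: 1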